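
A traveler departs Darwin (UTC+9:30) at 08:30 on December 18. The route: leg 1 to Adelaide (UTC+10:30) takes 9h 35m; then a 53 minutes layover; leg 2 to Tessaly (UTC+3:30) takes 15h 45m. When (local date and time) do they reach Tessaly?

04:43 on December 19

Convert departure to UTC: 08:30 − 9:30 = 23:00 UTC on Dec 17.
Add 9 hours and 35 minutes leg 1 → 08:35 UTC (Dec 18).
Add 53 minutes layover in Adelaide → 09:28 UTC.
Add 15 hours and 45 minutes leg 2 → 01:13 UTC (Dec 19).
Tessaly is UTC+3:30, so local arrival = 01:13 + 3:30 = 04:43 on Dec 19.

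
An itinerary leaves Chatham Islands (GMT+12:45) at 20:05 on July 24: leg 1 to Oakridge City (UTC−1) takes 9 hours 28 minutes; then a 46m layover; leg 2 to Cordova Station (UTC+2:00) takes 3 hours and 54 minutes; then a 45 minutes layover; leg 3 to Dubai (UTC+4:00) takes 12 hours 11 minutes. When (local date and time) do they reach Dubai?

14:24 on Jul 25

Convert departure to UTC: 20:05 − 12:45 = 07:20 UTC on Jul 24.
Add 9 hours 28 minutes leg 1 → 16:48 UTC.
Add 46 minutes layover in Oakridge City → 17:34 UTC.
Add 3 hours and 54 minutes leg 2 → 21:28 UTC.
Add 45 minutes layover in Cordova Station → 22:13 UTC.
Add 12 hours and 11 minutes leg 3 → 10:24 UTC (Jul 25).
Dubai is UTC+4:00, so local arrival = 10:24 + 4:00 = 14:24 on Jul 25.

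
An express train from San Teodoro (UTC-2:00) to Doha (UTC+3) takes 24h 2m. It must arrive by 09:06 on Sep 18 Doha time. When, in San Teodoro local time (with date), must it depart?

04:04 on September 17

Target arrival in UTC: 09:06 − 3:00 = 06:06 on Sep 18.
Subtract 24 hours and 2 minutes → departure 06:04 UTC on Sep 17.
San Teodoro is UTC−2:00: 06:04 − 2:00 = 04:04 on Sep 17.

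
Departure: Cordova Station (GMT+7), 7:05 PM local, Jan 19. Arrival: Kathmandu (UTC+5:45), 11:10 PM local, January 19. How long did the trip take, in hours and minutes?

Departure in UTC: 7:05 PM − 7:00 = 12:05 PM on Jan 19.
Arrival in UTC: 11:10 PM − 5:45 = 5:25 PM on Jan 19.
Elapsed = 5:25 PM − 12:05 PM = 5 hours 20 minutes.

5 hours 20 minutes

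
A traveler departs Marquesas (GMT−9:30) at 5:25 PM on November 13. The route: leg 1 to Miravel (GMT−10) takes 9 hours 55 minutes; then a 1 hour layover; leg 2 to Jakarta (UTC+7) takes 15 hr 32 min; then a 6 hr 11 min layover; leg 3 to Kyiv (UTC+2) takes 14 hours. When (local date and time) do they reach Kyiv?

Convert departure to UTC: 5:25 PM + 9:30 = 2:55 AM UTC on Nov 14.
Add 9 hours 55 minutes leg 1 → 12:50 PM UTC.
Add 1 hour layover in Miravel → 1:50 PM UTC.
Add 15 hours and 32 minutes leg 2 → 5:22 AM UTC (Nov 15).
Add 6 hours 11 minutes layover in Jakarta → 11:33 AM UTC.
Add 14 hours leg 3 → 1:33 AM UTC (Nov 16).
Kyiv is UTC+2:00, so local arrival = 1:33 AM + 2:00 = 3:33 AM on Nov 16.

3:33 AM on November 16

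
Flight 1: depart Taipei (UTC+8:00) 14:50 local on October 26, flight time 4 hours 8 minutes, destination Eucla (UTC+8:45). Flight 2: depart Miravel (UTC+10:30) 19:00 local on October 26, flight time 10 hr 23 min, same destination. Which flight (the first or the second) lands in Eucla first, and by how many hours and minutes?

Flight 1 in UTC: 14:50 − 8:00 = 06:50 on Oct 26.
+4 hours and 8 minutes → arrive 10:58 UTC on Oct 26.
Flight 2 in UTC: 19:00 − 10:30 = 08:30 on Oct 26.
+10 hours and 23 minutes → arrive 18:53 UTC on Oct 26.
Flight 1 lands earlier by 7 hours 55 minutes.

the first, by 7 hours 55 minutes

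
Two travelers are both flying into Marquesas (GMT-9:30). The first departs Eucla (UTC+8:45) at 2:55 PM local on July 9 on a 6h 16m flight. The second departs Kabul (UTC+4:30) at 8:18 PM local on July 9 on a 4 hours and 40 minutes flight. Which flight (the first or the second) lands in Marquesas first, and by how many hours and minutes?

the first, by 8 hours 2 minutes

Flight 1 in UTC: 2:55 PM − 8:45 = 6:10 AM on Jul 9.
+6 hours and 16 minutes → arrive 12:26 PM UTC on Jul 9.
Flight 2 in UTC: 8:18 PM − 4:30 = 3:48 PM on Jul 9.
+4 hours 40 minutes → arrive 8:28 PM UTC on Jul 9.
Flight 1 lands earlier by 8 hours 2 minutes.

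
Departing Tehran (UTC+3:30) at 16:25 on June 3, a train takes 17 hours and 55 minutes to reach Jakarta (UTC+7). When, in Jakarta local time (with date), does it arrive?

13:50 on June 4

Convert departure to UTC: 16:25 − 3:30 = 12:55 UTC on Jun 3.
Add 17 hours 55 minutes travel time → 06:50 UTC (Jun 4).
Jakarta is UTC+7:00, so local arrival = 06:50 + 7:00 = 13:50 on Jun 4.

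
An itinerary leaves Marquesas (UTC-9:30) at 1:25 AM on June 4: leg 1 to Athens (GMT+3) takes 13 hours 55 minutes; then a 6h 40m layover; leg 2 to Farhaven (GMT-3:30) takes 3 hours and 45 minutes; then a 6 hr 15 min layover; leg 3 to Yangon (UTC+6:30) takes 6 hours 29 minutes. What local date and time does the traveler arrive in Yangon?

6:29 AM on June 6

Convert departure to UTC: 1:25 AM + 9:30 = 10:55 AM UTC on Jun 4.
Add 13 hours and 55 minutes leg 1 → 12:50 AM UTC (Jun 5).
Add 6 hours 40 minutes layover in Athens → 7:30 AM UTC.
Add 3 hours 45 minutes leg 2 → 11:15 AM UTC.
Add 6 hours and 15 minutes layover in Farhaven → 5:30 PM UTC.
Add 6 hours 29 minutes leg 3 → 11:59 PM UTC.
Yangon is UTC+6:30, so local arrival = 11:59 PM + 6:30 = 6:29 AM on Jun 6.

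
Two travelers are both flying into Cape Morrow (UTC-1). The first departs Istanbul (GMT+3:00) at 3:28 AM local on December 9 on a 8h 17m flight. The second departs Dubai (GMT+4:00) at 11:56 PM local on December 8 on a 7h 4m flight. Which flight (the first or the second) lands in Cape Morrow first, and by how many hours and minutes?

the second, by 5 hours 45 minutes

Flight 1 in UTC: 3:28 AM − 3:00 = 12:28 AM on Dec 9.
+8 hours 17 minutes → arrive 8:45 AM UTC on Dec 9.
Flight 2 in UTC: 11:56 PM − 4:00 = 7:56 PM on Dec 8.
+7 hours 4 minutes → arrive 3:00 AM UTC on Dec 9.
Flight 2 lands earlier by 5 hours 45 minutes.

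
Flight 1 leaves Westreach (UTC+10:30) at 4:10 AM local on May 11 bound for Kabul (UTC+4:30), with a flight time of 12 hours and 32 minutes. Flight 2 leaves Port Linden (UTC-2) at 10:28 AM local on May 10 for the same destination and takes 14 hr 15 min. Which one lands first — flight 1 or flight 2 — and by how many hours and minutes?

Flight 1 in UTC: 4:10 AM − 10:30 = 5:40 PM on May 10.
+12 hours 32 minutes → arrive 6:12 AM UTC on May 11.
Flight 2 in UTC: 10:28 AM + 2:00 = 12:28 PM on May 10.
+14 hours 15 minutes → arrive 2:43 AM UTC on May 11.
Flight 2 lands earlier by 3 hours 29 minutes.

the second, by 3 hours 29 minutes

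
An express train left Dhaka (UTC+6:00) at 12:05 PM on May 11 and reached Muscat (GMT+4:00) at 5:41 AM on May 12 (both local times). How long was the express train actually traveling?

19 hours 36 minutes

Departure in UTC: 12:05 PM − 6:00 = 6:05 AM on May 11.
Arrival in UTC: 5:41 AM − 4:00 = 1:41 AM on May 12.
Elapsed = 1:41 AM − 6:05 AM (+1 day) = 19 hours 36 minutes.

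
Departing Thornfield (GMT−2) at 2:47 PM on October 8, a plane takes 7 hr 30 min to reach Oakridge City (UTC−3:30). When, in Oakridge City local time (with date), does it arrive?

Oakridge City is 1:30 behind Thornfield.
After 7 hours and 30 minutes it is 10:17 PM in Thornfield.
Shift by the zone difference: 10:17 PM − 1:30 = 8:47 PM on Oct 8 in Oakridge City.

8:47 PM on Oct 8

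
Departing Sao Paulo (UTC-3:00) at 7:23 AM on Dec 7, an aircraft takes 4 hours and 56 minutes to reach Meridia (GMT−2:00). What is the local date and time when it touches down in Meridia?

1:19 PM on December 7

Meridia is 1:00 ahead of Sao Paulo.
After 4 hours 56 minutes it is 12:19 PM in Sao Paulo.
Shift by the zone difference: 12:19 PM + 1:00 = 1:19 PM on Dec 7 in Meridia.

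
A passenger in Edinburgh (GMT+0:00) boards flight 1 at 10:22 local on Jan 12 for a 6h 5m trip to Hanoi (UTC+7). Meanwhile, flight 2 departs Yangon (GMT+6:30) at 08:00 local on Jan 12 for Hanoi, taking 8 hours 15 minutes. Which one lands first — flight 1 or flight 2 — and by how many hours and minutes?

Flight 1 departs at 10:22 UTC (Jan 12).
+6 hours and 5 minutes → arrive 16:27 UTC on Jan 12.
Flight 2 in UTC: 08:00 − 6:30 = 01:30 on Jan 12.
+8 hours and 15 minutes → arrive 09:45 UTC on Jan 12.
Flight 2 lands earlier by 6 hours 42 minutes.

the second, by 6 hours 42 minutes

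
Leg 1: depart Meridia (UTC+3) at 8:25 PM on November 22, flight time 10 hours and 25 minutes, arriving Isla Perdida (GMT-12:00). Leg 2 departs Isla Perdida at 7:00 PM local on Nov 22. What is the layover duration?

3 hours 10 minutes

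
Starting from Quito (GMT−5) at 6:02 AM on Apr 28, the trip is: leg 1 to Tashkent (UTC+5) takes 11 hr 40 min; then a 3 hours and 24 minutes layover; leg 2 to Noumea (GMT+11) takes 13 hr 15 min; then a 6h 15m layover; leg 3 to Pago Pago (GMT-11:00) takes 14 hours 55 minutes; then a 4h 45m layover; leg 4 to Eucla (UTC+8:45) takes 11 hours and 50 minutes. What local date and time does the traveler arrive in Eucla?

1:51 PM on May 1

Convert departure to UTC: 6:02 AM + 5:00 = 11:02 AM UTC on Apr 28.
Add 11 hours and 40 minutes leg 1 → 10:42 PM UTC.
Add 3 hours and 24 minutes layover in Tashkent → 2:06 AM UTC (Apr 29).
Add 13 hours 15 minutes leg 2 → 3:21 PM UTC.
Add 6 hours and 15 minutes layover in Noumea → 9:36 PM UTC.
Add 14 hours 55 minutes leg 3 → 12:31 PM UTC (Apr 30).
Add 4 hours and 45 minutes layover in Pago Pago → 5:16 PM UTC.
Add 11 hours 50 minutes leg 4 → 5:06 AM UTC (May 1).
Eucla is UTC+8:45, so local arrival = 5:06 AM + 8:45 = 1:51 PM on May 1.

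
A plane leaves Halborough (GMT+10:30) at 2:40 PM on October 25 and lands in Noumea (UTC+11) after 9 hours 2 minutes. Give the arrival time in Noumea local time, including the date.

12:12 AM on October 26

Noumea is 0:30 ahead of Halborough.
After 9 hours and 2 minutes it is 11:42 PM in Halborough.
Shift by the zone difference: 11:42 PM + 0:30 = 12:12 AM on Oct 26 in Noumea.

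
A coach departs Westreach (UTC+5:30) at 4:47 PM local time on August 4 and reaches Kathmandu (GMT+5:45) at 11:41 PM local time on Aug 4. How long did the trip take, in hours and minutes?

Kathmandu is 0:15 ahead of Westreach.
Clock-face elapsed time (ignoring zones) is 6 hours 54 minutes.
Actual elapsed = 6 hours 54 minutes − 0:15 = 6 hours 39 minutes.

6 hours 39 minutes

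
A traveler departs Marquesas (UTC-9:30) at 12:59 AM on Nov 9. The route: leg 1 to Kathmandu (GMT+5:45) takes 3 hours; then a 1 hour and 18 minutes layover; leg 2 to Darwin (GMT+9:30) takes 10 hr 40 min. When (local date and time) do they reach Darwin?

Convert departure to UTC: 12:59 AM + 9:30 = 10:29 AM UTC on Nov 9.
Add 3 hours leg 1 → 1:29 PM UTC.
Add 1 hour 18 minutes layover in Kathmandu → 2:47 PM UTC.
Add 10 hours 40 minutes leg 2 → 1:27 AM UTC (Nov 10).
Darwin is UTC+9:30, so local arrival = 1:27 AM + 9:30 = 10:57 AM on Nov 10.

10:57 AM on November 10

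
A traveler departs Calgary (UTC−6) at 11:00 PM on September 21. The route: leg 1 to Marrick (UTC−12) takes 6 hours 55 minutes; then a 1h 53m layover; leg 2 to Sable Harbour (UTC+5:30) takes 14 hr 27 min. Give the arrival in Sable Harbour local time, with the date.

9:45 AM on September 23

Convert departure to UTC: 11:00 PM + 6:00 = 5:00 AM UTC on Sep 22.
Add 6 hours and 55 minutes leg 1 → 11:55 AM UTC.
Add 1 hour 53 minutes layover in Marrick → 1:48 PM UTC.
Add 14 hours and 27 minutes leg 2 → 4:15 AM UTC (Sep 23).
Sable Harbour is UTC+5:30, so local arrival = 4:15 AM + 5:30 = 9:45 AM on Sep 23.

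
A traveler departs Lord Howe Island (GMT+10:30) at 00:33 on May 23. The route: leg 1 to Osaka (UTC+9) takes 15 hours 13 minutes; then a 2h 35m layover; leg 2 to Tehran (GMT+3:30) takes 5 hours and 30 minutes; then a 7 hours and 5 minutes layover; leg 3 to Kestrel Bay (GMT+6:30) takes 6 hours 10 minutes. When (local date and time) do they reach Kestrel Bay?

09:06 on May 24

Convert departure to UTC: 00:33 − 10:30 = 14:03 UTC on May 22.
Add 15 hours 13 minutes leg 1 → 05:16 UTC (May 23).
Add 2 hours and 35 minutes layover in Osaka → 07:51 UTC.
Add 5 hours 30 minutes leg 2 → 13:21 UTC.
Add 7 hours 5 minutes layover in Tehran → 20:26 UTC.
Add 6 hours 10 minutes leg 3 → 02:36 UTC (May 24).
Kestrel Bay is UTC+6:30, so local arrival = 02:36 + 6:30 = 09:06 on May 24.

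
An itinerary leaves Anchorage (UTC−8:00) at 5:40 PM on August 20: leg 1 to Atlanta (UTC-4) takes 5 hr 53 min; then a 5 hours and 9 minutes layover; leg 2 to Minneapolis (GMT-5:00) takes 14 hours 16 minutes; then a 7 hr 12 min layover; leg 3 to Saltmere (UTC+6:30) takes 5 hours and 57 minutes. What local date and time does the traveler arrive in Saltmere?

Convert departure to UTC: 5:40 PM + 8:00 = 1:40 AM UTC on Aug 21.
Add 5 hours 53 minutes leg 1 → 7:33 AM UTC.
Add 5 hours 9 minutes layover in Atlanta → 12:42 PM UTC.
Add 14 hours and 16 minutes leg 2 → 2:58 AM UTC (Aug 22).
Add 7 hours and 12 minutes layover in Minneapolis → 10:10 AM UTC.
Add 5 hours 57 minutes leg 3 → 4:07 PM UTC.
Saltmere is UTC+6:30, so local arrival = 4:07 PM + 6:30 = 10:37 PM on Aug 22.

10:37 PM on Aug 22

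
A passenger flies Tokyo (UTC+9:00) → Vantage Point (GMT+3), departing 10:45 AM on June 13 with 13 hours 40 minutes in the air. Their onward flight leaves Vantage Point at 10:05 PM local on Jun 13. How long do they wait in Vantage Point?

Convert departure to UTC: 10:45 AM − 9:00 = 1:45 AM UTC on Jun 13.
Add 13 hours and 40 minutes flight time → 3:25 PM UTC.
Vantage Point is UTC+3:00, so local arrival = 3:25 PM + 3:00 = 6:25 PM on Jun 13.
Layover = 10:05 PM − 6:25 PM = 3 hours 40 minutes.

3 hours 40 minutes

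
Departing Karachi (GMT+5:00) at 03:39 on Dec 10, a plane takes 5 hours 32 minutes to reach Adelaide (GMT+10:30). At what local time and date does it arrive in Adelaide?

Convert departure to UTC: 03:39 − 5:00 = 22:39 UTC on Dec 9.
Add 5 hours 32 minutes travel time → 04:11 UTC (Dec 10).
Adelaide is UTC+10:30, so local arrival = 04:11 + 10:30 = 14:41 on Dec 10.

14:41 on December 10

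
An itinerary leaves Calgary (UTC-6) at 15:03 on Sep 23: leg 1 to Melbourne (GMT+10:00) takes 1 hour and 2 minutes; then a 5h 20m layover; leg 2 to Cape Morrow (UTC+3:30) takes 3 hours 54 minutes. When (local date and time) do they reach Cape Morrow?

10:49 on September 24

Convert departure to UTC: 15:03 + 6:00 = 21:03 UTC on Sep 23.
Add 1 hour and 2 minutes leg 1 → 22:05 UTC.
Add 5 hours and 20 minutes layover in Melbourne → 03:25 UTC (Sep 24).
Add 3 hours and 54 minutes leg 2 → 07:19 UTC.
Cape Morrow is UTC+3:30, so local arrival = 07:19 + 3:30 = 10:49 on Sep 24.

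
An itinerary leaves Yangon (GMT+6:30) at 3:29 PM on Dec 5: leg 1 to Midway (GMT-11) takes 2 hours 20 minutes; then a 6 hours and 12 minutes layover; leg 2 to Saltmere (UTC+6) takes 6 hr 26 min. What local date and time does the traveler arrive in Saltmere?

Convert departure to UTC: 3:29 PM − 6:30 = 8:59 AM UTC on Dec 5.
Add 2 hours 20 minutes leg 1 → 11:19 AM UTC.
Add 6 hours 12 minutes layover in Midway → 5:31 PM UTC.
Add 6 hours 26 minutes leg 2 → 11:57 PM UTC.
Saltmere is UTC+6:00, so local arrival = 11:57 PM + 6:00 = 5:57 AM on Dec 6.

5:57 AM on December 6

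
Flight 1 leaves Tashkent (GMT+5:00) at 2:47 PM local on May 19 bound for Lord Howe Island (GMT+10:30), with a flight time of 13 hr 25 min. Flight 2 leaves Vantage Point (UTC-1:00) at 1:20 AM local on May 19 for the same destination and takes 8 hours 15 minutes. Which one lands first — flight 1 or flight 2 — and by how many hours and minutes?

the second, by 12 hours 37 minutes

Flight 1 in UTC: 2:47 PM − 5:00 = 9:47 AM on May 19.
+13 hours and 25 minutes → arrive 11:12 PM UTC on May 19.
Flight 2 in UTC: 1:20 AM + 1:00 = 2:20 AM on May 19.
+8 hours 15 minutes → arrive 10:35 AM UTC on May 19.
Flight 2 lands earlier by 12 hours 37 minutes.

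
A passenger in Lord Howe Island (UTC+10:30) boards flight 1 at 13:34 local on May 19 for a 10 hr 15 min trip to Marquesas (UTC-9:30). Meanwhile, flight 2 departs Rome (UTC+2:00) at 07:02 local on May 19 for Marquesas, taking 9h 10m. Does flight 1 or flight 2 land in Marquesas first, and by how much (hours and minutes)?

the first, by 53 minutes

Flight 1 in UTC: 13:34 − 10:30 = 03:04 on May 19.
+10 hours and 15 minutes → arrive 13:19 UTC on May 19.
Flight 2 in UTC: 07:02 − 2:00 = 05:02 on May 19.
+9 hours and 10 minutes → arrive 14:12 UTC on May 19.
Flight 1 lands earlier by 53 minutes.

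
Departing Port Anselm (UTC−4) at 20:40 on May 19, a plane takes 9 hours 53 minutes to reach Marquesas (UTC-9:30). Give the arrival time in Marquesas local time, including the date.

01:03 on May 20

Convert departure to UTC: 20:40 + 4:00 = 00:40 UTC on May 20.
Add 9 hours 53 minutes travel time → 10:33 UTC.
Marquesas is UTC−9:30, so local arrival = 10:33 − 9:30 = 01:03 on May 20.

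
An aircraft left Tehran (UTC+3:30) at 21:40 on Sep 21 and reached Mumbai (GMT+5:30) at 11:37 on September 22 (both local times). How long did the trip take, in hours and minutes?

Departure in UTC: 21:40 − 3:30 = 18:10 on Sep 21.
Arrival in UTC: 11:37 − 5:30 = 06:07 on Sep 22.
Elapsed = 06:07 − 18:10 (+1 day) = 11 hours 57 minutes.

11 hours 57 minutes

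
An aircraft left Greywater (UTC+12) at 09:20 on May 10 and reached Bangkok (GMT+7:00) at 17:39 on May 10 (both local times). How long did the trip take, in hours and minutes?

Departure in UTC: 09:20 − 12:00 = 21:20 on May 9.
Arrival in UTC: 17:39 − 7:00 = 10:39 on May 10.
Elapsed = 10:39 − 21:20 (+1 day) = 13 hours 19 minutes.

13 hours 19 minutes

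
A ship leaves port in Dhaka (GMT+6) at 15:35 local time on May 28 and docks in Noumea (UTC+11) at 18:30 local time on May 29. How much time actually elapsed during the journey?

21 hours 55 minutes

Departure in UTC: 15:35 − 6:00 = 09:35 on May 28.
Arrival in UTC: 18:30 − 11:00 = 07:30 on May 29.
Elapsed = 07:30 − 09:35 (+1 day) = 21 hours 55 minutes.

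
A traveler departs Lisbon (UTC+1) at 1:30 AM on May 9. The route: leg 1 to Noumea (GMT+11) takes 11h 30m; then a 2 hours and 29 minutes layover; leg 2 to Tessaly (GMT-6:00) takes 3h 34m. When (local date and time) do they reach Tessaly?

Convert departure to UTC: 1:30 AM − 1:00 = 12:30 AM UTC on May 9.
Add 11 hours 30 minutes leg 1 → 12:00 PM UTC.
Add 2 hours 29 minutes layover in Noumea → 2:29 PM UTC.
Add 3 hours 34 minutes leg 2 → 6:03 PM UTC.
Tessaly is UTC−6:00, so local arrival = 6:03 PM − 6:00 = 12:03 PM on May 9.

12:03 PM on May 9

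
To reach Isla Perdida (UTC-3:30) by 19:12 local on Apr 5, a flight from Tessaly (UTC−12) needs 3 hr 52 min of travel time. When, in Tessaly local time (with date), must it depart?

Target arrival in UTC: 19:12 + 3:30 = 22:42 on Apr 5.
Subtract 3 hours 52 minutes → departure 18:50 UTC on Apr 5.
Tessaly is UTC−12:00: 18:50 − 12:00 = 06:50 on Apr 5.

06:50 on April 5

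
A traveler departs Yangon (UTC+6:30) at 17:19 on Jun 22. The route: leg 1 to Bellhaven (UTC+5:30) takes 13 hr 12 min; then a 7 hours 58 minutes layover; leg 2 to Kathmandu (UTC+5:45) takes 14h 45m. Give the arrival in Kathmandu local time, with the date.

Convert departure to UTC: 17:19 − 6:30 = 10:49 UTC on Jun 22.
Add 13 hours and 12 minutes leg 1 → 00:01 UTC (Jun 23).
Add 7 hours and 58 minutes layover in Bellhaven → 07:59 UTC.
Add 14 hours and 45 minutes leg 2 → 22:44 UTC.
Kathmandu is UTC+5:45, so local arrival = 22:44 + 5:45 = 04:29 on Jun 24.

04:29 on June 24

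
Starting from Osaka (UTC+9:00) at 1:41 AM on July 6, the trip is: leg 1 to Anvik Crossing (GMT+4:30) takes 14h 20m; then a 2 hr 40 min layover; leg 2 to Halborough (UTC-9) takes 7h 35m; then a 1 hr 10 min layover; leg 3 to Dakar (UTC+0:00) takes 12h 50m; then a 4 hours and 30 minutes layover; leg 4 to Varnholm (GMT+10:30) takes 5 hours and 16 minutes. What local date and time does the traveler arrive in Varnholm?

3:32 AM on Jul 8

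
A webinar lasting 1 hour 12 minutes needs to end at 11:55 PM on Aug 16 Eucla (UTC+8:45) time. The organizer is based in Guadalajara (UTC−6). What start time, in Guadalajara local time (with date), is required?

Target end time in UTC: 11:55 PM − 8:45 = 3:10 PM on Aug 16.
Subtract 1 hour and 12 minutes → start 1:58 PM UTC on Aug 16.
Guadalajara is UTC−6:00: 1:58 PM − 6:00 = 7:58 AM on Aug 16.

7:58 AM on Aug 16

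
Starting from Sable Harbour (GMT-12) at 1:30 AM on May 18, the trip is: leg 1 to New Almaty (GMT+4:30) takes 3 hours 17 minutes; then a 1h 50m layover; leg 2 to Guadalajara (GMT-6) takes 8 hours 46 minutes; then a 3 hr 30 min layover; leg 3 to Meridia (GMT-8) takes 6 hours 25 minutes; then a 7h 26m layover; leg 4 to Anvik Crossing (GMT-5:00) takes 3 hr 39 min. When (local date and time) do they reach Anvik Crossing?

Convert departure to UTC: 1:30 AM + 12:00 = 1:30 PM UTC on May 18.
Add 3 hours 17 minutes leg 1 → 4:47 PM UTC.
Add 1 hour and 50 minutes layover in New Almaty → 6:37 PM UTC.
Add 8 hours 46 minutes leg 2 → 3:23 AM UTC (May 19).
Add 3 hours 30 minutes layover in Guadalajara → 6:53 AM UTC.
Add 6 hours 25 minutes leg 3 → 1:18 PM UTC.
Add 7 hours and 26 minutes layover in Meridia → 8:44 PM UTC.
Add 3 hours and 39 minutes leg 4 → 12:23 AM UTC (May 20).
Anvik Crossing is UTC−5:00, so local arrival = 12:23 AM − 5:00 = 7:23 PM on May 19.

7:23 PM on May 19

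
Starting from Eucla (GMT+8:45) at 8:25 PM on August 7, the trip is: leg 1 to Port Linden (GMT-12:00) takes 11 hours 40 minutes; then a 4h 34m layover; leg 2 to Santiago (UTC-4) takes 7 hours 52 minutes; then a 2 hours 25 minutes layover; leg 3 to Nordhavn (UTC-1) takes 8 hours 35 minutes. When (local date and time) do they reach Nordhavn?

Convert departure to UTC: 8:25 PM − 8:45 = 11:40 AM UTC on Aug 7.
Add 11 hours 40 minutes leg 1 → 11:20 PM UTC.
Add 4 hours and 34 minutes layover in Port Linden → 3:54 AM UTC (Aug 8).
Add 7 hours 52 minutes leg 2 → 11:46 AM UTC.
Add 2 hours 25 minutes layover in Santiago → 2:11 PM UTC.
Add 8 hours and 35 minutes leg 3 → 10:46 PM UTC.
Nordhavn is UTC−1:00, so local arrival = 10:46 PM − 1:00 = 9:46 PM on Aug 8.

9:46 PM on Aug 8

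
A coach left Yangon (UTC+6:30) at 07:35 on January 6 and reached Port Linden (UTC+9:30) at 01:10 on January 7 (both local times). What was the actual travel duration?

Departure in UTC: 07:35 − 6:30 = 01:05 on Jan 6.
Arrival in UTC: 01:10 − 9:30 = 15:40 on Jan 6.
Elapsed = 15:40 − 01:05 = 14 hours 35 minutes.

14 hours 35 minutes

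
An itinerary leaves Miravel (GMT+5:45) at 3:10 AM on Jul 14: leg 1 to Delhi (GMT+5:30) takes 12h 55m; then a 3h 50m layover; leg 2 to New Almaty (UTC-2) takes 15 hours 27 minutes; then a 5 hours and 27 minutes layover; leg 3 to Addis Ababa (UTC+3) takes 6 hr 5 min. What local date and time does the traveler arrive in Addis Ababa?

Convert departure to UTC: 3:10 AM − 5:45 = 9:25 PM UTC on Jul 13.
Add 12 hours and 55 minutes leg 1 → 10:20 AM UTC (Jul 14).
Add 3 hours 50 minutes layover in Delhi → 2:10 PM UTC.
Add 15 hours and 27 minutes leg 2 → 5:37 AM UTC (Jul 15).
Add 5 hours 27 minutes layover in New Almaty → 11:04 AM UTC.
Add 6 hours 5 minutes leg 3 → 5:09 PM UTC.
Addis Ababa is UTC+3:00, so local arrival = 5:09 PM + 3:00 = 8:09 PM on Jul 15.

8:09 PM on July 15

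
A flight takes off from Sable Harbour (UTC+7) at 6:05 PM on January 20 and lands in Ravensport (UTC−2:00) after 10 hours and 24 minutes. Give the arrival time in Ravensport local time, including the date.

Convert departure to UTC: 6:05 PM − 7:00 = 11:05 AM UTC on Jan 20.
Add 10 hours and 24 minutes travel time → 9:29 PM UTC.
Ravensport is UTC−2:00, so local arrival = 9:29 PM − 2:00 = 7:29 PM on Jan 20.

7:29 PM on Jan 20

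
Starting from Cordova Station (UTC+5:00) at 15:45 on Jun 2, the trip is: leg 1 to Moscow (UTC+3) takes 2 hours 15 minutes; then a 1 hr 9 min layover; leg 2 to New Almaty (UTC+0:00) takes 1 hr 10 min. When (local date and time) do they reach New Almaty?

Convert departure to UTC: 15:45 − 5:00 = 10:45 UTC on Jun 2.
Add 2 hours and 15 minutes leg 1 → 13:00 UTC.
Add 1 hour 9 minutes layover in Moscow → 14:09 UTC.
Add 1 hour and 10 minutes leg 2 → 15:19 UTC.
New Almaty is UTC+0, so local arrival is the same: 15:19 on Jun 2.

15:19 on June 2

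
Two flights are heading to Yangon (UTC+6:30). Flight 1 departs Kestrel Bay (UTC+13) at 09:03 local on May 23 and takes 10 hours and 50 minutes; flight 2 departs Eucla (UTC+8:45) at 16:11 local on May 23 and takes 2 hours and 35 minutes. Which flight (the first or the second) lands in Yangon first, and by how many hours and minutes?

Flight 1 in UTC: 09:03 − 13:00 = 20:03 on May 22.
+10 hours and 50 minutes → arrive 06:53 UTC on May 23.
Flight 2 in UTC: 16:11 − 8:45 = 07:26 on May 23.
+2 hours and 35 minutes → arrive 10:01 UTC on May 23.
Flight 1 lands earlier by 3 hours 8 minutes.

the first, by 3 hours 8 minutes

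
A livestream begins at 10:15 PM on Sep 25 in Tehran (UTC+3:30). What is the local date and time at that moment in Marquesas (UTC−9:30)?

9:15 AM on Sep 25

In UTC: 10:15 PM − 3:30 = 6:45 PM on Sep 25.
Marquesas is UTC−9:30: 6:45 PM − 9:30 = 9:15 AM on Sep 25.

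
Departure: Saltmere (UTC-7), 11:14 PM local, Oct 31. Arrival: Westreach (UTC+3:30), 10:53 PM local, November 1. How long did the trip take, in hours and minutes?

13 hours 9 minutes

Departure in UTC: 11:14 PM + 7:00 = 6:14 AM on Nov 1.
Arrival in UTC: 10:53 PM − 3:30 = 7:23 PM on Nov 1.
Elapsed = 7:23 PM − 6:14 AM = 13 hours 9 minutes.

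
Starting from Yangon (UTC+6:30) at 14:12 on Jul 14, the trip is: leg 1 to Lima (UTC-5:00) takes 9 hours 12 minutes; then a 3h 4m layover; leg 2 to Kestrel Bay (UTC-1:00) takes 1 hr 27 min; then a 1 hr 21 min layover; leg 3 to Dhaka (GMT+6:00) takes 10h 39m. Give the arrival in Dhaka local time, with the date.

15:25 on Jul 15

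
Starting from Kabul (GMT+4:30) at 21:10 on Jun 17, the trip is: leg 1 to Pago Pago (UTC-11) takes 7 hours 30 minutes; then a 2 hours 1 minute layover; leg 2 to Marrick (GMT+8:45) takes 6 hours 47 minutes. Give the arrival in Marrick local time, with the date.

17:43 on June 18

Convert departure to UTC: 21:10 − 4:30 = 16:40 UTC on Jun 17.
Add 7 hours 30 minutes leg 1 → 00:10 UTC (Jun 18).
Add 2 hours and 1 minute layover in Pago Pago → 02:11 UTC.
Add 6 hours and 47 minutes leg 2 → 08:58 UTC.
Marrick is UTC+8:45, so local arrival = 08:58 + 8:45 = 17:43 on Jun 18.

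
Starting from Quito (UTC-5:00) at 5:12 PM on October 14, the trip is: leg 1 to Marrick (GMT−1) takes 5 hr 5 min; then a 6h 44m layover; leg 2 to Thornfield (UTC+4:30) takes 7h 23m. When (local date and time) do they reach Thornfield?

Convert departure to UTC: 5:12 PM + 5:00 = 10:12 PM UTC on Oct 14.
Add 5 hours and 5 minutes leg 1 → 3:17 AM UTC (Oct 15).
Add 6 hours 44 minutes layover in Marrick → 10:01 AM UTC.
Add 7 hours 23 minutes leg 2 → 5:24 PM UTC.
Thornfield is UTC+4:30, so local arrival = 5:24 PM + 4:30 = 9:54 PM on Oct 15.

9:54 PM on October 15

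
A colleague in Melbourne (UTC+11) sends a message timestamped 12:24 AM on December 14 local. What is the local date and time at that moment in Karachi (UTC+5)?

6:24 PM on December 13

In UTC: 12:24 AM − 11:00 = 1:24 PM on Dec 13.
Karachi is UTC+5:00: 1:24 PM + 5:00 = 6:24 PM on Dec 13.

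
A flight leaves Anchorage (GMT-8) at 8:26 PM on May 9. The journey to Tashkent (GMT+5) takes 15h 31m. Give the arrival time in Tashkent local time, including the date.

12:57 AM on May 11

Convert departure to UTC: 8:26 PM + 8:00 = 4:26 AM UTC on May 10.
Add 15 hours and 31 minutes travel time → 7:57 PM UTC.
Tashkent is UTC+5:00, so local arrival = 7:57 PM + 5:00 = 12:57 AM on May 11.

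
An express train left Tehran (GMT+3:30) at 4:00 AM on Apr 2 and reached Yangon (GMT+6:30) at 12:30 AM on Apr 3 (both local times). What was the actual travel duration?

17 hours 30 minutes

Departure in UTC: 4:00 AM − 3:30 = 12:30 AM on Apr 2.
Arrival in UTC: 12:30 AM − 6:30 = 6:00 PM on Apr 2.
Elapsed = 6:00 PM − 12:30 AM = 17 hours 30 minutes.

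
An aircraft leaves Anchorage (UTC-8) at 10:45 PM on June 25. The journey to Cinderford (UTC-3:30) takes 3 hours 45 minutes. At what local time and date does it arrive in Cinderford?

7:00 AM on June 26

Cinderford is 4:30 ahead of Anchorage.
After 3 hours 45 minutes it is 2:30 AM (Jun 26) in Anchorage.
Shift by the zone difference: 2:30 AM + 4:30 = 7:00 AM on Jun 26 in Cinderford.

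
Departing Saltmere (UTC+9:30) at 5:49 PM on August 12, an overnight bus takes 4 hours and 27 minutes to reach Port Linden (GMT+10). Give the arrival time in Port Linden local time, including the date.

10:46 PM on Aug 12

Convert departure to UTC: 5:49 PM − 9:30 = 8:19 AM UTC on Aug 12.
Add 4 hours and 27 minutes travel time → 12:46 PM UTC.
Port Linden is UTC+10:00, so local arrival = 12:46 PM + 10:00 = 10:46 PM on Aug 12.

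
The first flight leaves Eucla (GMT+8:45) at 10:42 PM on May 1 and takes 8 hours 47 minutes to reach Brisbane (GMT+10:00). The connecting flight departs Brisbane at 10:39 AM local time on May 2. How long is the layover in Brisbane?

Convert departure to UTC: 10:42 PM − 8:45 = 1:57 PM UTC on May 1.
Add 8 hours and 47 minutes flight time → 10:44 PM UTC.
Brisbane is UTC+10:00, so local arrival = 10:44 PM + 10:00 = 8:44 AM on May 2.
Layover = 10:39 AM − 8:44 AM = 1 hour 55 minutes.

1 hour 55 minutes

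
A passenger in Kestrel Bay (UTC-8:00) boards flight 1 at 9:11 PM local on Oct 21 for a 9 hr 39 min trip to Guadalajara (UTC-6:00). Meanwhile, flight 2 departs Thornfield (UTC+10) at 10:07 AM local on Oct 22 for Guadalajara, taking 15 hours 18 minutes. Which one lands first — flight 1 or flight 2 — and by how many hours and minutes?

the first, by 35 minutes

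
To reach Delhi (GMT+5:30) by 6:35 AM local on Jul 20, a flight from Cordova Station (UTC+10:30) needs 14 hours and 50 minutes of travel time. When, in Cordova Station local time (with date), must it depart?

8:45 PM on July 19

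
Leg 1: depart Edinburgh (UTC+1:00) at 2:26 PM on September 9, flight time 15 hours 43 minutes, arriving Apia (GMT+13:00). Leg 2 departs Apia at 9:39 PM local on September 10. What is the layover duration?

3 hours 30 minutes

Convert departure to UTC: 2:26 PM − 1:00 = 1:26 PM UTC on Sep 9.
Add 15 hours 43 minutes flight time → 5:09 AM UTC (Sep 10).
Apia is UTC+13:00, so local arrival = 5:09 AM + 13:00 = 6:09 PM on Sep 10.
Layover = 9:39 PM − 6:09 PM = 3 hours 30 minutes.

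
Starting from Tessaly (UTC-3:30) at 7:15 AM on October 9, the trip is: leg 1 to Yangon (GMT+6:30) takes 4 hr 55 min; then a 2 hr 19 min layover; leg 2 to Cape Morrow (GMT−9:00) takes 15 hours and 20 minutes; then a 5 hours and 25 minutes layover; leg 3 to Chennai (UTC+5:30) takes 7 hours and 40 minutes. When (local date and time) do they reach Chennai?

3:54 AM on October 11

Convert departure to UTC: 7:15 AM + 3:30 = 10:45 AM UTC on Oct 9.
Add 4 hours and 55 minutes leg 1 → 3:40 PM UTC.
Add 2 hours 19 minutes layover in Yangon → 5:59 PM UTC.
Add 15 hours 20 minutes leg 2 → 9:19 AM UTC (Oct 10).
Add 5 hours 25 minutes layover in Cape Morrow → 2:44 PM UTC.
Add 7 hours 40 minutes leg 3 → 10:24 PM UTC.
Chennai is UTC+5:30, so local arrival = 10:24 PM + 5:30 = 3:54 AM on Oct 11.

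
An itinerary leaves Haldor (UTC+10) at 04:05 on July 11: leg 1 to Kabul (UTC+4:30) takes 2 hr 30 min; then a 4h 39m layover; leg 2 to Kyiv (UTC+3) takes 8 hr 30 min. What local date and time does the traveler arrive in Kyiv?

Convert departure to UTC: 04:05 − 10:00 = 18:05 UTC on Jul 10.
Add 2 hours 30 minutes leg 1 → 20:35 UTC.
Add 4 hours and 39 minutes layover in Kabul → 01:14 UTC (Jul 11).
Add 8 hours 30 minutes leg 2 → 09:44 UTC.
Kyiv is UTC+3:00, so local arrival = 09:44 + 3:00 = 12:44 on Jul 11.

12:44 on Jul 11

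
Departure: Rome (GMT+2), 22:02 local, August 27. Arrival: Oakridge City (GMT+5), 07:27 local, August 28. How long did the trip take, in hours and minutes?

6 hours 25 minutes

Departure in UTC: 22:02 − 2:00 = 20:02 on Aug 27.
Arrival in UTC: 07:27 − 5:00 = 02:27 on Aug 28.
Elapsed = 02:27 − 20:02 (+1 day) = 6 hours 25 minutes.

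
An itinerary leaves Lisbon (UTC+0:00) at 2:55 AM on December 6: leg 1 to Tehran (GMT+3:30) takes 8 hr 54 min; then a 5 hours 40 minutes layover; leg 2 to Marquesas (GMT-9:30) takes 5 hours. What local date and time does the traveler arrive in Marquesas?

12:59 PM on December 6

Lisbon is at UTC+0, so departure is already 2:55 AM UTC on Dec 6.
Add 8 hours 54 minutes leg 1 → 11:49 AM UTC.
Add 5 hours and 40 minutes layover in Tehran → 5:29 PM UTC.
Add 5 hours leg 2 → 10:29 PM UTC.
Marquesas is UTC−9:30, so local arrival = 10:29 PM − 9:30 = 12:59 PM on Dec 6.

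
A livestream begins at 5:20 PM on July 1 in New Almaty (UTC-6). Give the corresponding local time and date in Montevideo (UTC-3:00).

8:20 PM on Jul 1

Montevideo is 3:00 ahead of New Almaty.
Shift by the zone difference: 5:20 PM + 3:00 = 8:20 PM on Jul 1 in Montevideo.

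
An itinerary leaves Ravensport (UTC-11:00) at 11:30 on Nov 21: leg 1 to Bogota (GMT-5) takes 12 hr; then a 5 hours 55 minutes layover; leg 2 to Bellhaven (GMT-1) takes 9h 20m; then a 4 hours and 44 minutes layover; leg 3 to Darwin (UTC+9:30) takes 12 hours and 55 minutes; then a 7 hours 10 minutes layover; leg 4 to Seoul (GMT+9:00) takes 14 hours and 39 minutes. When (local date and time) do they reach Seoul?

02:13 on November 25

Convert departure to UTC: 11:30 + 11:00 = 22:30 UTC on Nov 21.
Add 12 hours leg 1 → 10:30 UTC (Nov 22).
Add 5 hours and 55 minutes layover in Bogota → 16:25 UTC.
Add 9 hours and 20 minutes leg 2 → 01:45 UTC (Nov 23).
Add 4 hours 44 minutes layover in Bellhaven → 06:29 UTC.
Add 12 hours and 55 minutes leg 3 → 19:24 UTC.
Add 7 hours 10 minutes layover in Darwin → 02:34 UTC (Nov 24).
Add 14 hours 39 minutes leg 4 → 17:13 UTC.
Seoul is UTC+9:00, so local arrival = 17:13 + 9:00 = 02:13 on Nov 25.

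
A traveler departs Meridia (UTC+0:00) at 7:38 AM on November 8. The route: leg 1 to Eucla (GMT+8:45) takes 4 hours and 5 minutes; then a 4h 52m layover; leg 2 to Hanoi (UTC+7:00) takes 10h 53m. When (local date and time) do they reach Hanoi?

10:28 AM on November 9

Meridia is at UTC+0, so departure is already 7:38 AM UTC on Nov 8.
Add 4 hours and 5 minutes leg 1 → 11:43 AM UTC.
Add 4 hours and 52 minutes layover in Eucla → 4:35 PM UTC.
Add 10 hours 53 minutes leg 2 → 3:28 AM UTC (Nov 9).
Hanoi is UTC+7:00, so local arrival = 3:28 AM + 7:00 = 10:28 AM on Nov 9.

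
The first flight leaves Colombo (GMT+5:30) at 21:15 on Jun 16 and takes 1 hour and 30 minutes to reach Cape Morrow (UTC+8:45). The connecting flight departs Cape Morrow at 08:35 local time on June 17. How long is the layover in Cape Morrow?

6 hours 35 minutes

Convert departure to UTC: 21:15 − 5:30 = 15:45 UTC on Jun 16.
Add 1 hour 30 minutes flight time → 17:15 UTC.
Cape Morrow is UTC+8:45, so local arrival = 17:15 + 8:45 = 02:00 on Jun 17.
Layover = 08:35 − 02:00 = 6 hours 35 minutes.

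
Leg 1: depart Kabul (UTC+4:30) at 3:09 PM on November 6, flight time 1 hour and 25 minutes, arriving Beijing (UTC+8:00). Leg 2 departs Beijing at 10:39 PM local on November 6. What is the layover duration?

Convert departure to UTC: 3:09 PM − 4:30 = 10:39 AM UTC on Nov 6.
Add 1 hour and 25 minutes flight time → 12:04 PM UTC.
Beijing is UTC+8:00, so local arrival = 12:04 PM + 8:00 = 8:04 PM on Nov 6.
Layover = 10:39 PM − 8:04 PM = 2 hours 35 minutes.

2 hours 35 minutes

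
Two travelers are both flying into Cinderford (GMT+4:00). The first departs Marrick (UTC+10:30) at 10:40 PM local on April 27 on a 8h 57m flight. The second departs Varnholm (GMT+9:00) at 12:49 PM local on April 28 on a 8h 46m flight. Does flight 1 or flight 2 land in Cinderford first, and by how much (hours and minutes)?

Flight 1 in UTC: 10:40 PM − 10:30 = 12:10 PM on Apr 27.
+8 hours and 57 minutes → arrive 9:07 PM UTC on Apr 27.
Flight 2 in UTC: 12:49 PM − 9:00 = 3:49 AM on Apr 28.
+8 hours and 46 minutes → arrive 12:35 PM UTC on Apr 28.
Flight 1 lands earlier by 15 hours 28 minutes.

the first, by 15 hours 28 minutes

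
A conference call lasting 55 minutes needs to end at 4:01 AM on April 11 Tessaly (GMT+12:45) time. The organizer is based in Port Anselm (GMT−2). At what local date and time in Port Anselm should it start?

12:21 PM on April 10

Target end time in UTC: 4:01 AM − 12:45 = 3:16 PM on Apr 10.
Subtract 55 minutes → start 2:21 PM UTC on Apr 10.
Port Anselm is UTC−2:00: 2:21 PM − 2:00 = 12:21 PM on Apr 10.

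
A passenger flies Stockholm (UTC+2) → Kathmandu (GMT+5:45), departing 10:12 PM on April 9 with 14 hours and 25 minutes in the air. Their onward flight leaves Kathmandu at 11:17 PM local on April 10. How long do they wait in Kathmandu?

6 hours 55 minutes

Convert departure to UTC: 10:12 PM − 2:00 = 8:12 PM UTC on Apr 9.
Add 14 hours 25 minutes flight time → 10:37 AM UTC (Apr 10).
Kathmandu is UTC+5:45, so local arrival = 10:37 AM + 5:45 = 4:22 PM on Apr 10.
Layover = 11:17 PM − 4:22 PM = 6 hours 55 minutes.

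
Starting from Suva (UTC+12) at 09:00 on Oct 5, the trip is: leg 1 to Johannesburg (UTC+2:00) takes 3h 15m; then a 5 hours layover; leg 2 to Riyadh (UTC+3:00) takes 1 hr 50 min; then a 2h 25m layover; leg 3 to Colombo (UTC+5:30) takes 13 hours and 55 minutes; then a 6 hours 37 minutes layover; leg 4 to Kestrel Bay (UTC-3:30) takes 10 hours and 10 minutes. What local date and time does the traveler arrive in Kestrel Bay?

12:42 on October 6

Convert departure to UTC: 09:00 − 12:00 = 21:00 UTC on Oct 4.
Add 3 hours 15 minutes leg 1 → 00:15 UTC (Oct 5).
Add 5 hours layover in Johannesburg → 05:15 UTC.
Add 1 hour 50 minutes leg 2 → 07:05 UTC.
Add 2 hours and 25 minutes layover in Riyadh → 09:30 UTC.
Add 13 hours and 55 minutes leg 3 → 23:25 UTC.
Add 6 hours and 37 minutes layover in Colombo → 06:02 UTC (Oct 6).
Add 10 hours and 10 minutes leg 4 → 16:12 UTC.
Kestrel Bay is UTC−3:30, so local arrival = 16:12 − 3:30 = 12:42 on Oct 6.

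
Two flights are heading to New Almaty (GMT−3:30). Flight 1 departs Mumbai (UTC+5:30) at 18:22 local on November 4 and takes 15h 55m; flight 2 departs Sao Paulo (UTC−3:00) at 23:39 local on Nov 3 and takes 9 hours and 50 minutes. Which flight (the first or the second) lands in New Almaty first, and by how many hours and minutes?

the second, by 16 hours 18 minutes

Flight 1 in UTC: 18:22 − 5:30 = 12:52 on Nov 4.
+15 hours and 55 minutes → arrive 04:47 UTC on Nov 5.
Flight 2 in UTC: 23:39 + 3:00 = 02:39 on Nov 4.
+9 hours and 50 minutes → arrive 12:29 UTC on Nov 4.
Flight 2 lands earlier by 16 hours 18 minutes.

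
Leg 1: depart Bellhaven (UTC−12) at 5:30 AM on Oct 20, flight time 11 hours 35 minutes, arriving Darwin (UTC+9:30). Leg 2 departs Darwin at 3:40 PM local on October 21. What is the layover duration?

1 hour 5 minutes

Convert departure to UTC: 5:30 AM + 12:00 = 5:30 PM UTC on Oct 20.
Add 11 hours 35 minutes flight time → 5:05 AM UTC (Oct 21).
Darwin is UTC+9:30, so local arrival = 5:05 AM + 9:30 = 2:35 PM on Oct 21.
Layover = 3:40 PM − 2:35 PM = 1 hour 5 minutes.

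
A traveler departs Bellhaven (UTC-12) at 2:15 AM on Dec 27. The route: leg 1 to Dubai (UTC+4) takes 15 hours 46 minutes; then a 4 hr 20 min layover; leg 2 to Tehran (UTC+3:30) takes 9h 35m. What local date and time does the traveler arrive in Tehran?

11:26 PM on Dec 28

Convert departure to UTC: 2:15 AM + 12:00 = 2:15 PM UTC on Dec 27.
Add 15 hours 46 minutes leg 1 → 6:01 AM UTC (Dec 28).
Add 4 hours and 20 minutes layover in Dubai → 10:21 AM UTC.
Add 9 hours 35 minutes leg 2 → 7:56 PM UTC.
Tehran is UTC+3:30, so local arrival = 7:56 PM + 3:30 = 11:26 PM on Dec 28.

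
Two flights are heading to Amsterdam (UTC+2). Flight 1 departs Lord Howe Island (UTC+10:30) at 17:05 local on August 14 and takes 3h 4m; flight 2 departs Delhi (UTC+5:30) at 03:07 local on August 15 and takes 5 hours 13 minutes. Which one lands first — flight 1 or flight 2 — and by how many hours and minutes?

the first, by 17 hours 11 minutes

Flight 1 in UTC: 17:05 − 10:30 = 06:35 on Aug 14.
+3 hours and 4 minutes → arrive 09:39 UTC on Aug 14.
Flight 2 in UTC: 03:07 − 5:30 = 21:37 on Aug 14.
+5 hours 13 minutes → arrive 02:50 UTC on Aug 15.
Flight 1 lands earlier by 17 hours 11 minutes.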